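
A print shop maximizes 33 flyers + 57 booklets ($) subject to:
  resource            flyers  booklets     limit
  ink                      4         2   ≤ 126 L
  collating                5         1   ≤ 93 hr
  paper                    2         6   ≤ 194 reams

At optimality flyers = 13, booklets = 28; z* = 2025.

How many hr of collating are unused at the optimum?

collating used = 5·13 + 1·28 = 93; slack = 93 − 93 = 0.

0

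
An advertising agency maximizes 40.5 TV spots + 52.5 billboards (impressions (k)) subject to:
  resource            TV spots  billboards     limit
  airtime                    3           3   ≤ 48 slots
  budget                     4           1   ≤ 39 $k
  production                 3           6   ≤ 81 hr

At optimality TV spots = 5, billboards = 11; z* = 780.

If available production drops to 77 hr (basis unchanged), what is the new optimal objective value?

764

Check each constraint at x*: airtime 48/48 (tight); budget 31/39 (slack 8); production 81/81 (tight).
By complementary slackness, y = 0 for the non-binding constraint.
From A_Bᵀ y = c: 3·y_airtime + 3·y_production = 40.5; 3·y_airtime + 6·y_production = 52.5.
→ y_airtime = 9.5 and y_production = 4.
Δz = y_production·Δb = 4 × (-4) = -16, so new z* = 780 − 16 = 764.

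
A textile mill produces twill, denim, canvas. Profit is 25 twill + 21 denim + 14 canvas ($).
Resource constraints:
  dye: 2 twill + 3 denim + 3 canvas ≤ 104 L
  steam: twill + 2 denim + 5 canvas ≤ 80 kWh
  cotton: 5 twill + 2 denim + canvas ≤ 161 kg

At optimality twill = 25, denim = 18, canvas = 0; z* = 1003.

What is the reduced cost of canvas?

-4

Check each constraint at x*: dye 104/104 (tight); steam 61/80 (slack 19); cotton 161/161 (tight).
Slack constraints have shadow price 0 (complementary slackness).
Dual feasibility on the basic columns requires 2·y_dye + 5·y_cotton = 25, 3·y_dye + 2·y_cotton = 21.
This yields shadow prices y_dye = 5, y_cotton = 3.
Reduced cost of canvas: c₃ − yᵀa₃ = 14 − (5·3 + 3·1) = 14 − 18 = -4.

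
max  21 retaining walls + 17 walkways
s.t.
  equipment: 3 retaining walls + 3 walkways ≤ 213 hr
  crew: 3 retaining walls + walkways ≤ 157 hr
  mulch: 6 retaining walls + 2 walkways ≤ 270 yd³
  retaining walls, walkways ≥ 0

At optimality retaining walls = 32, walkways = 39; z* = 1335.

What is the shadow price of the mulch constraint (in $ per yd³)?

Binding: equipment and mulch. Non-binding: crew (22 unused).
By complementary slackness, y = 0 for the non-binding constraint.
From A_Bᵀ y = c: 3·y_equipment + 6·y_mulch = 21; 3·y_equipment + 2·y_mulch = 17.
Solving: y_equipment = 5, y_mulch = 1.
Shadow price of mulch = 1.

1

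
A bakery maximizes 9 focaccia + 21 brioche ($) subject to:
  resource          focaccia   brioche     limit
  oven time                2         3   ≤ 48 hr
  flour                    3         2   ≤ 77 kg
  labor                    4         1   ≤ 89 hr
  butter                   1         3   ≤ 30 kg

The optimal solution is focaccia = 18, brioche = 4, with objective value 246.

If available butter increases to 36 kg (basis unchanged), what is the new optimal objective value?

276

Binding: oven time and butter. Non-binding: flour (15 unused), labor (13 unused).
By complementary slackness, y = 0 for the non-binding constraints.
Dual feasibility on the basic columns requires 2·y_oven time + 1·y_butter = 9, 3·y_oven time + 3·y_butter = 21.
This yields shadow prices y_oven time = 2, y_butter = 5.
Δz = y_butter·Δb = 5 × (6) = 30, so new z* = 246 + 30 = 276.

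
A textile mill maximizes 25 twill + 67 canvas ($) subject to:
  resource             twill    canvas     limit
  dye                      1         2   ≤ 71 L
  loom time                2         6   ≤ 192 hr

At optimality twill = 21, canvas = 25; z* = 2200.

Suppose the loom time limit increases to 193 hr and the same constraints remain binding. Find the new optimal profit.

At the optimum: dye uses 71 of 71 (binding); loom time uses 192 of 192 (binding).
The binding rows give the dual system: 1·y_dye + 2·y_loom time = 25 and 2·y_dye + 6·y_loom time = 67.
→ y_dye = 8 and y_loom time = 8.5.
Δz = y_loom time·Δb = 8.5 × (1) = 8.5, so new z* = 2200 + 8.5 = 2208.5.

2208.5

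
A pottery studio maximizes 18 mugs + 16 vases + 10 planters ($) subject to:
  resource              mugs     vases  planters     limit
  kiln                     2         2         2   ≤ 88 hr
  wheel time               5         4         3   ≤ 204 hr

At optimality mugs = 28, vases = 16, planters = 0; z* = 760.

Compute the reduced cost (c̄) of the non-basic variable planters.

-4

Both kiln and wheel time are binding at x*.
From A_Bᵀ y = c: 2·y_kiln + 5·y_wheel time = 18; 2·y_kiln + 4·y_wheel time = 16.
Solving: y_kiln = 4, y_wheel time = 2.
Reduced cost of planters: c₃ − yᵀa₃ = 10 − (4·2 + 2·3) = 10 − 14 = -4.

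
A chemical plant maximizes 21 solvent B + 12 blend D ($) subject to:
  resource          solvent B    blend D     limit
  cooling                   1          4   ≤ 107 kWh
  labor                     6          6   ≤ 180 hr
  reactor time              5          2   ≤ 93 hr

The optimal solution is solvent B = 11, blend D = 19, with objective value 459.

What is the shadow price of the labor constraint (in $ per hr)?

1

Binding: labor and reactor time. Non-binding: cooling (20 unused).
By complementary slackness, y = 0 for the non-binding constraint.
From A_Bᵀ y = c: 6·y_labor + 5·y_reactor time = 21; 6·y_labor + 2·y_reactor time = 12.
→ y_labor = 1 and y_reactor time = 3.
Shadow price of labor = 1.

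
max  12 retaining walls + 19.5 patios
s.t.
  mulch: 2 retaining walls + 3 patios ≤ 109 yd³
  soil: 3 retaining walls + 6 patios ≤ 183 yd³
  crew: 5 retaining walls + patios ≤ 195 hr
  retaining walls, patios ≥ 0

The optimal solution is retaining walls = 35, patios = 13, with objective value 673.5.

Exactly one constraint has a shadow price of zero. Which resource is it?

mulch: 109/109 (binding)
soil: 183/183 (binding)
crew: 188/195 (slack 7)
By complementary slackness, a constraint with positive slack has shadow price 0 → crew.

crew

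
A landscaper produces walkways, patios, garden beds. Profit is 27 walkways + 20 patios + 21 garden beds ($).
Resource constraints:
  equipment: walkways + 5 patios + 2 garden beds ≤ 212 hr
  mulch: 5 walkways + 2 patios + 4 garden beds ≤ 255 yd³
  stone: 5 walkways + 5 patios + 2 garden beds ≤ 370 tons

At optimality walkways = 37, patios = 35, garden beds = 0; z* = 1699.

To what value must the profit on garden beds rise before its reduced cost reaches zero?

24

Check each constraint at x*: equipment 212/212 (tight); mulch 255/255 (tight); stone 360/370 (slack 10).
Since stone is not tight, its dual is 0.
From A_Bᵀ y = c: 1·y_equipment + 5·y_mulch = 27; 5·y_equipment + 2·y_mulch = 20.
→ y_equipment = 2 and y_mulch = 5.
garden beds enters the basis when its profit ≥ yᵀa₃ = 2·2 + 5·4 = 24.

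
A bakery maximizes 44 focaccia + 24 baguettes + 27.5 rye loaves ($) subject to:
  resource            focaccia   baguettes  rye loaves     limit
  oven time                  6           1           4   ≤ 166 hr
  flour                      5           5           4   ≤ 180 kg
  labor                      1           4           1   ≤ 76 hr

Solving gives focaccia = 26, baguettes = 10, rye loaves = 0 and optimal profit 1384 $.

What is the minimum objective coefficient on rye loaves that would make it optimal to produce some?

At the optimum: oven time uses 166 of 166 (binding); flour uses 180 of 180 (binding); labor uses 66 of 76 (slack = 10).
By complementary slackness, y = 0 for the non-binding constraint.
From A_Bᵀ y = c: 6·y_oven time + 5·y_flour = 44; 1·y_oven time + 5·y_flour = 24.
→ y_oven time = 4 and y_flour = 4.
rye loaves enters the basis when its profit ≥ yᵀa₃ = 4·4 + 4·4 = 32.

32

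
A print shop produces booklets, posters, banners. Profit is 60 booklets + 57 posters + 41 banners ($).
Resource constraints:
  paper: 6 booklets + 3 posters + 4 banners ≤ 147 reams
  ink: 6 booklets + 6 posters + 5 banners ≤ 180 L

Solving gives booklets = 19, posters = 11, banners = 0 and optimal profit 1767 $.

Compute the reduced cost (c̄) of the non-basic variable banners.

Check each constraint at x*: paper 147/147 (tight); ink 180/180 (tight).
Dual feasibility on the basic columns requires 6·y_paper + 6·y_ink = 60, 3·y_paper + 6·y_ink = 57.
Solving: y_paper = 1, y_ink = 9.
Reduced cost of banners: c₃ − yᵀa₃ = 41 − (1·4 + 9·5) = 41 − 49 = -8.

-8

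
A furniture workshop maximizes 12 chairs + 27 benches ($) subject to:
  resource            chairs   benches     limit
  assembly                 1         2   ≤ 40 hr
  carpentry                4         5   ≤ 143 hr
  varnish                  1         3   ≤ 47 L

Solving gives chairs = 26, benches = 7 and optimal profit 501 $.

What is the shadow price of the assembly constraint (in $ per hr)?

Check each constraint at x*: assembly 40/40 (tight); carpentry 139/143 (slack 4); varnish 47/47 (tight).
By complementary slackness, y = 0 for the non-binding constraint.
Dual feasibility on the basic columns requires 1·y_assembly + 1·y_varnish = 12, 2·y_assembly + 3·y_varnish = 27.
→ y_assembly = 9 and y_varnish = 3.
Shadow price of assembly = 9.

9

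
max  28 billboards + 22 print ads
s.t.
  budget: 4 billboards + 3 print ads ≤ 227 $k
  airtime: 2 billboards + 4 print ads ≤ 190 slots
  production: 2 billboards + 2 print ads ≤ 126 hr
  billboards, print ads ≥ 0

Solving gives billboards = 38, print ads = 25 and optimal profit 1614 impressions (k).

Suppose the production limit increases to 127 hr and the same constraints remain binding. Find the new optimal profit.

1616

Check each constraint at x*: budget 227/227 (tight); airtime 176/190 (slack 14); production 126/126 (tight).
By complementary slackness, y = 0 for the non-binding constraint.
Dual feasibility on the basic columns requires 4·y_budget + 2·y_production = 28, 3·y_budget + 2·y_production = 22.
→ y_budget = 6 and y_production = 2.
Δz = y_production·Δb = 2 × (1) = 2, so new z* = 1614 + 2 = 1616.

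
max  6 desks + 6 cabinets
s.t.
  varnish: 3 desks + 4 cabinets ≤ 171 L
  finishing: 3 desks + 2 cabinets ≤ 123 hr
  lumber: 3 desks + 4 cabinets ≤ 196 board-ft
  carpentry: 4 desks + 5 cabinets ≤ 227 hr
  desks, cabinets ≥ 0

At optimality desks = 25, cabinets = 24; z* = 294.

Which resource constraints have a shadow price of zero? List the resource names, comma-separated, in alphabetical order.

carpentry, lumber

varnish: 171/171 (binding)
finishing: 123/123 (binding)
lumber: 171/196 (slack 25)
carpentry: 220/227 (slack 7)
By complementary slackness, a constraint with positive slack has shadow price 0 → carpentry, lumber.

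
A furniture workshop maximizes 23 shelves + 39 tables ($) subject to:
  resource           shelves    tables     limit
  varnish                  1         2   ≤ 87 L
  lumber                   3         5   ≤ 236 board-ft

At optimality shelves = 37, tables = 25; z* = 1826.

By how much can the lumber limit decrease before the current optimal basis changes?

Binding constraints: varnish, lumber. The basis is B = [[1,2],[3,5]] with det -1.
Per unit decrease in lumber, x* moves by d = (-2, 1).
The basis stays optimal until shelves reaches 0; allowable decrease = 18.5 board-ft.

18.5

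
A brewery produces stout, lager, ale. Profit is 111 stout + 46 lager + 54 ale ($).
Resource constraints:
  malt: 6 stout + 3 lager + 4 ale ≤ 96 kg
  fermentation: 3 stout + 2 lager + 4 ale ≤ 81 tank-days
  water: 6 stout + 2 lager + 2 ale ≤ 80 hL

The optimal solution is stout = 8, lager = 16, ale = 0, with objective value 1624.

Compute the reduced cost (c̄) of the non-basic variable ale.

At the optimum: malt uses 96 of 96 (binding); fermentation uses 56 of 81 (slack = 25); water uses 80 of 80 (binding).
By complementary slackness, y = 0 for the non-binding constraint.
From A_Bᵀ y = c: 6·y_malt + 6·y_water = 111; 3·y_malt + 2·y_water = 46.
This yields shadow prices y_malt = 9, y_water = 9.5.
Reduced cost of ale: c₃ − yᵀa₃ = 54 − (9·4 + 9.5·2) = 54 − 55 = -1.

-1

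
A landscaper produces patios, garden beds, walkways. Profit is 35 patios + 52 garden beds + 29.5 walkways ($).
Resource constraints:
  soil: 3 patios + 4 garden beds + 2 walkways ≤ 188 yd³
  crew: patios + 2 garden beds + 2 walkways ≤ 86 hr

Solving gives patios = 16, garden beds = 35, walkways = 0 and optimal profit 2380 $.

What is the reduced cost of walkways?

Both soil and crew are binding at x*.
The binding rows give the dual system: 3·y_soil + 1·y_crew = 35 and 4·y_soil + 2·y_crew = 52.
This yields shadow prices y_soil = 9, y_crew = 8.
Reduced cost of walkways: c₃ − yᵀa₃ = 29.5 − (9·2 + 8·2) = 29.5 − 34 = -4.5.

-4.5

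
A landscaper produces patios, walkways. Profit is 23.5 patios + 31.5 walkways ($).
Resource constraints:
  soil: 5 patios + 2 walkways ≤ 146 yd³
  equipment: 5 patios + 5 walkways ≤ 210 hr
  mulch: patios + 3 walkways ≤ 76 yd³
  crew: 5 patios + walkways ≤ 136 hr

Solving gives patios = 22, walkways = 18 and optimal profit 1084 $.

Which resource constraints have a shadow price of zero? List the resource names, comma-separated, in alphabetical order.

soil: 146/146 (binding)
equipment: 200/210 (slack 10)
mulch: 76/76 (binding)
crew: 128/136 (slack 8)
By complementary slackness, a constraint with positive slack has shadow price 0 → crew, equipment.

crew, equipment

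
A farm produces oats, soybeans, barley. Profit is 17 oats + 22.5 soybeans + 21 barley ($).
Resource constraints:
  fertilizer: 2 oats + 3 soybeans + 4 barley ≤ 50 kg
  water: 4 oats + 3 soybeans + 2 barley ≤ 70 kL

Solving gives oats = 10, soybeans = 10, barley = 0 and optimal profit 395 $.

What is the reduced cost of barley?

-7

Check each constraint at x*: fertilizer 50/50 (tight); water 70/70 (tight).
From A_Bᵀ y = c: 2·y_fertilizer + 4·y_water = 17; 3·y_fertilizer + 3·y_water = 22.5.
Solving: y_fertilizer = 6.5, y_water = 1.
Reduced cost of barley: c₃ − yᵀa₃ = 21 − (6.5·4 + 1·2) = 21 − 28 = -7.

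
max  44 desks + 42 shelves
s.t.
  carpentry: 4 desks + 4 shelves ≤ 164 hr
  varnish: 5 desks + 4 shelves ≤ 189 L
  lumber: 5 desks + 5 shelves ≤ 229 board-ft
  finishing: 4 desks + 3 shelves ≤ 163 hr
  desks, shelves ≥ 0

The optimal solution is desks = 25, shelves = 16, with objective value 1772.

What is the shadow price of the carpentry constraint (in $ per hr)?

Check each constraint at x*: carpentry 164/164 (tight); varnish 189/189 (tight); lumber 205/229 (slack 24); finishing 148/163 (slack 15).
Slack constraints have shadow price 0 (complementary slackness).
Dual feasibility on the basic columns requires 4·y_carpentry + 5·y_varnish = 44, 4·y_carpentry + 4·y_varnish = 42.
Solving: y_carpentry = 8.5, y_varnish = 2.
Shadow price of carpentry = 8.5.

8.5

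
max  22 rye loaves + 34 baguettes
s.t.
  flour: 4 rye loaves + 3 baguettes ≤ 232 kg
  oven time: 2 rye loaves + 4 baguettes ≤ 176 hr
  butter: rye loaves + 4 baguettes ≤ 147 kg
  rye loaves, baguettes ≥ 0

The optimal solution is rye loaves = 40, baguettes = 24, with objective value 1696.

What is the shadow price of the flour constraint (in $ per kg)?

2

At the optimum: flour uses 232 of 232 (binding); oven time uses 176 of 176 (binding); butter uses 136 of 147 (slack = 11).
By complementary slackness, y = 0 for the non-binding constraint.
The binding rows give the dual system: 4·y_flour + 2·y_oven time = 22 and 3·y_flour + 4·y_oven time = 34.
Solving: y_flour = 2, y_oven time = 7.
Shadow price of flour = 2.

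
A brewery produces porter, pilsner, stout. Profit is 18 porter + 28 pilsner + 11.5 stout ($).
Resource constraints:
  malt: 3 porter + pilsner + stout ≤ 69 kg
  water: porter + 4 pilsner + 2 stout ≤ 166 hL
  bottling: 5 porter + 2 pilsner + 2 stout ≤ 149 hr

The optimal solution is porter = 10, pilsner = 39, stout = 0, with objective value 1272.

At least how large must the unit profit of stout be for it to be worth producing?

Check each constraint at x*: malt 69/69 (tight); water 166/166 (tight); bottling 128/149 (slack 21).
Slack constraints have shadow price 0 (complementary slackness).
The binding rows give the dual system: 3·y_malt + 1·y_water = 18 and 1·y_malt + 4·y_water = 28.
This yields shadow prices y_malt = 4, y_water = 6.
stout enters the basis when its profit ≥ yᵀa₃ = 4·1 + 6·2 = 16.

16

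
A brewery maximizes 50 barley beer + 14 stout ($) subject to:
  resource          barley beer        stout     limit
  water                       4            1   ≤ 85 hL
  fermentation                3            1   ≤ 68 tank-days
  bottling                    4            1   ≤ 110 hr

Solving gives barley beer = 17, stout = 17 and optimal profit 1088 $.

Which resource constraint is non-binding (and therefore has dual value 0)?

bottling

water: 85/85 (binding)
fermentation: 68/68 (binding)
bottling: 85/110 (slack 25)
By complementary slackness, a constraint with positive slack has shadow price 0 → bottling.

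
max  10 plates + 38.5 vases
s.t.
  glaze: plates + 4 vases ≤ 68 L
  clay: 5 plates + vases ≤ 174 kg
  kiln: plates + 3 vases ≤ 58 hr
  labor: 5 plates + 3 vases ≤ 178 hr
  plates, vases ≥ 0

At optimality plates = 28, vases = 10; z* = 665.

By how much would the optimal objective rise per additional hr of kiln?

Binding: glaze and kiln. Non-binding: clay (24 unused), labor (8 unused).
By complementary slackness, y = 0 for the non-binding constraints.
The binding rows give the dual system: 1·y_glaze + 1·y_kiln = 10 and 4·y_glaze + 3·y_kiln = 38.5.
→ y_glaze = 8.5 and y_kiln = 1.5.
Shadow price of kiln = 1.5.

1.5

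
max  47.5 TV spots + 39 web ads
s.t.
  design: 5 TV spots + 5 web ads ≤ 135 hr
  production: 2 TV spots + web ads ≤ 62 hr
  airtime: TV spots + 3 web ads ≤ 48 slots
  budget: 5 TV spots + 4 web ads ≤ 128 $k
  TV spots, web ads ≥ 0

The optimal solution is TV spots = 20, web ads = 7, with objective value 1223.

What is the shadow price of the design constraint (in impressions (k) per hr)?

1

At the optimum: design uses 135 of 135 (binding); production uses 47 of 62 (slack = 15); airtime uses 41 of 48 (slack = 7); budget uses 128 of 128 (binding).
Since production, airtime are not tight, their duals are 0.
Dual feasibility on the basic columns requires 5·y_design + 5·y_budget = 47.5, 5·y_design + 4·y_budget = 39.
This yields shadow prices y_design = 1, y_budget = 8.5.
Shadow price of design = 1.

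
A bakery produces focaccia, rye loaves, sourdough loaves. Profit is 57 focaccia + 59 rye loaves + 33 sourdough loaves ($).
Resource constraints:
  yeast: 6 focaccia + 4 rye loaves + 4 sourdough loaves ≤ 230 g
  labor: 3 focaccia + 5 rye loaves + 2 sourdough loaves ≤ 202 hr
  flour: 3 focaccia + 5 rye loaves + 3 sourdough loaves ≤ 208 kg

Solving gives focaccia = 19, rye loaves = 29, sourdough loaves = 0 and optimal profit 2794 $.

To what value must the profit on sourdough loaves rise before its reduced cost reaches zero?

38

At the optimum: yeast uses 230 of 230 (binding); labor uses 202 of 202 (binding); flour uses 202 of 208 (slack = 6).
By complementary slackness, y = 0 for the non-binding constraint.
The binding rows give the dual system: 6·y_yeast + 3·y_labor = 57 and 4·y_yeast + 5·y_labor = 59.
→ y_yeast = 6 and y_labor = 7.
sourdough loaves enters the basis when its profit ≥ yᵀa₃ = 6·4 + 7·2 = 38.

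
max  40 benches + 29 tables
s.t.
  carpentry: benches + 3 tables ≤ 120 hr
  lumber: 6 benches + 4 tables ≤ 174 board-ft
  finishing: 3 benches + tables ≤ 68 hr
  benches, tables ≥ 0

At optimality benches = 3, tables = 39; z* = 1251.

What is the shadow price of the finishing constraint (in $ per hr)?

0

Check each constraint at x*: carpentry 120/120 (tight); lumber 174/174 (tight); finishing 48/68 (slack 20).
By complementary slackness, y = 0 for the non-binding constraint.
From A_Bᵀ y = c: 1·y_carpentry + 6·y_lumber = 40; 3·y_carpentry + 4·y_lumber = 29.
This yields shadow prices y_carpentry = 1, y_lumber = 6.5.
Shadow price of finishing = 0.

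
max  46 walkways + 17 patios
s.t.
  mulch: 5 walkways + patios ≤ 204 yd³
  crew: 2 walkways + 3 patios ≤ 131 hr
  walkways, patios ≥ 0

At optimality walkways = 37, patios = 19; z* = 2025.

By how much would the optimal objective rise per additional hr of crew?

3

Both mulch and crew are binding at x*.
Dual feasibility on the basic columns requires 5·y_mulch + 2·y_crew = 46, 1·y_mulch + 3·y_crew = 17.
→ y_mulch = 8 and y_crew = 3.
Shadow price of crew = 3.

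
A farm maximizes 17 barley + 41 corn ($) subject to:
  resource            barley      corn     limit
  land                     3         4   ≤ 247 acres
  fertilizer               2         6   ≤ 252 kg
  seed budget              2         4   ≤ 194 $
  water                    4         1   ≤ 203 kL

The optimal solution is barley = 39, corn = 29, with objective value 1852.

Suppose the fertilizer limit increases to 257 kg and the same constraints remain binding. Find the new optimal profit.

1869.5

Binding: fertilizer and seed budget. Non-binding: land (14 unused), water (18 unused).
By complementary slackness, y = 0 for the non-binding constraints.
From A_Bᵀ y = c: 2·y_fertilizer + 2·y_seed budget = 17; 6·y_fertilizer + 4·y_seed budget = 41.
This yields shadow prices y_fertilizer = 3.5, y_seed budget = 5.
Δz = y_fertilizer·Δb = 3.5 × (5) = 17.5, so new z* = 1852 + 17.5 = 1869.5.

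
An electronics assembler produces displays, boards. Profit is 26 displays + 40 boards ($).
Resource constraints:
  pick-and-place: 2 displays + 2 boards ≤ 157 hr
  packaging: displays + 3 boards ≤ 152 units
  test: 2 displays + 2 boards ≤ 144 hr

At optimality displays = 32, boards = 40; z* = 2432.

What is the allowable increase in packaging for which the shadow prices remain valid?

Binding constraints: packaging, test. The basis is B = [[1,3],[2,2]] with det -4.
Per unit increase in packaging, x* moves by d = (-0.5, 0.5).
The basis stays optimal until displays reaches 0; allowable increase = 64 units.

64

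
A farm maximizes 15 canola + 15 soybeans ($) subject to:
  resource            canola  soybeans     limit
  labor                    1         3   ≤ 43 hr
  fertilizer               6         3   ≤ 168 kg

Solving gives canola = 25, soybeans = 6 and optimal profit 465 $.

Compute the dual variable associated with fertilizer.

At the optimum: labor uses 43 of 43 (binding); fertilizer uses 168 of 168 (binding).
From A_Bᵀ y = c: 1·y_labor + 6·y_fertilizer = 15; 3·y_labor + 3·y_fertilizer = 15.
Solving: y_labor = 3, y_fertilizer = 2.
Shadow price of fertilizer = 2.

2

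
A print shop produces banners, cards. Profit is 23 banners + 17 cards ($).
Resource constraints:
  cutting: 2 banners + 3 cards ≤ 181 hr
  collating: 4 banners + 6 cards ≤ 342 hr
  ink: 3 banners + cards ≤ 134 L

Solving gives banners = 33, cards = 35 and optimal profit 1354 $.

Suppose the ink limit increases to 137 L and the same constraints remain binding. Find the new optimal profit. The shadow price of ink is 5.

Δb = 3, so new z* = 1354 + (5)·(3) = 1354 + 15 = 1369.

1369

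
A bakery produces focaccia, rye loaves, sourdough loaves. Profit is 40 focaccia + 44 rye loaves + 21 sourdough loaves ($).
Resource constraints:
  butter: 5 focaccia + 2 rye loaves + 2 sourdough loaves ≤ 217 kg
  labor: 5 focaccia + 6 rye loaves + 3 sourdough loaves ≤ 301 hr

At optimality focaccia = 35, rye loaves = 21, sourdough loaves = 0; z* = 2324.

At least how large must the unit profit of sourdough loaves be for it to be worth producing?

Both butter and labor are binding at x*.
Dual feasibility on the basic columns requires 5·y_butter + 5·y_labor = 40, 2·y_butter + 6·y_labor = 44.
→ y_butter = 1 and y_labor = 7.
sourdough loaves enters the basis when its profit ≥ yᵀa₃ = 1·2 + 7·3 = 23.

23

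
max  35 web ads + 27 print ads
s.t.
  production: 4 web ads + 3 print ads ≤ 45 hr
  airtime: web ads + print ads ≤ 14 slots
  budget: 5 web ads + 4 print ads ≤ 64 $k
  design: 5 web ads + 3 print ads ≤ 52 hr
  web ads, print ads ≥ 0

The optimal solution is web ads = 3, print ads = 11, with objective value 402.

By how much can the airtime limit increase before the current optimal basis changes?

1

Binding constraints: production, airtime. The basis is B = [[4,3],[1,1]] with det 1.
Per unit increase in airtime, x* moves by d = (-3, 4).
The basis stays optimal until web ads reaches 0; allowable increase = 1 slots.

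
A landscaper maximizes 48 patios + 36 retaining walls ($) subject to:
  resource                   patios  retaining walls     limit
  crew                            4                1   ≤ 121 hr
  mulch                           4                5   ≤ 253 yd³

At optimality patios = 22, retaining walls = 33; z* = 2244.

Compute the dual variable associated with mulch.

6

At the optimum: crew uses 121 of 121 (binding); mulch uses 253 of 253 (binding).
Dual feasibility on the basic columns requires 4·y_crew + 4·y_mulch = 48, 1·y_crew + 5·y_mulch = 36.
→ y_crew = 6 and y_mulch = 6.
Shadow price of mulch = 6.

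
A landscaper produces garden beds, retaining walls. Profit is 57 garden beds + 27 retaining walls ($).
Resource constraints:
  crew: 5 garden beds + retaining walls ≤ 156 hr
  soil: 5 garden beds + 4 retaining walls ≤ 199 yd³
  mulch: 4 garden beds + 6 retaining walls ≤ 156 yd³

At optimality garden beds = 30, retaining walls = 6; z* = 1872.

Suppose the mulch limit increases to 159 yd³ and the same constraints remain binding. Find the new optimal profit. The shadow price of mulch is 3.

1881

Δb = 3, so new z* = 1872 + (3)·(3) = 1872 + 9 = 1881.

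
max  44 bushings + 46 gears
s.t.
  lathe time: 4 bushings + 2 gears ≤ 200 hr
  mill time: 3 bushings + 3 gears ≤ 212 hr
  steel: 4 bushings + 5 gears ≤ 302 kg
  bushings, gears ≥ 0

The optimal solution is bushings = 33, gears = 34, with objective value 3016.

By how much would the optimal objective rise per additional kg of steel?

8

Check each constraint at x*: lathe time 200/200 (tight); mill time 201/212 (slack 11); steel 302/302 (tight).
Slack constraints have shadow price 0 (complementary slackness).
The binding rows give the dual system: 4·y_lathe time + 4·y_steel = 44 and 2·y_lathe time + 5·y_steel = 46.
→ y_lathe time = 3 and y_steel = 8.
Shadow price of steel = 8.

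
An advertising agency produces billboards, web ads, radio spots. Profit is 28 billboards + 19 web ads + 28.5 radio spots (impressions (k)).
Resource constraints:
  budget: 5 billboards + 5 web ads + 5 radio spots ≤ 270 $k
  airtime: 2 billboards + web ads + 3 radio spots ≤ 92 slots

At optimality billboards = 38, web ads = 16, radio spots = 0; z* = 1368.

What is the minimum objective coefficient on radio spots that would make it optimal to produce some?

Check each constraint at x*: budget 270/270 (tight); airtime 92/92 (tight).
Dual feasibility on the basic columns requires 5·y_budget + 2·y_airtime = 28, 5·y_budget + 1·y_airtime = 19.
This yields shadow prices y_budget = 2, y_airtime = 9.
radio spots enters the basis when its profit ≥ yᵀa₃ = 2·5 + 9·3 = 37.

37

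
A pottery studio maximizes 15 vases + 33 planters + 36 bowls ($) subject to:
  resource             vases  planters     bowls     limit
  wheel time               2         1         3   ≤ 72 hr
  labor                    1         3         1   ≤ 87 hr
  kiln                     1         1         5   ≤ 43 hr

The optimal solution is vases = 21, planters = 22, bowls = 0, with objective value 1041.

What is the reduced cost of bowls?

Binding: labor and kiln. Non-binding: wheel time (8 unused).
Since wheel time is not tight, its dual is 0.
From A_Bᵀ y = c: 1·y_labor + 1·y_kiln = 15; 3·y_labor + 1·y_kiln = 33.
Solving: y_labor = 9, y_kiln = 6.
Reduced cost of bowls: c₃ − yᵀa₃ = 36 − (9·1 + 6·5) = 36 − 39 = -3.

-3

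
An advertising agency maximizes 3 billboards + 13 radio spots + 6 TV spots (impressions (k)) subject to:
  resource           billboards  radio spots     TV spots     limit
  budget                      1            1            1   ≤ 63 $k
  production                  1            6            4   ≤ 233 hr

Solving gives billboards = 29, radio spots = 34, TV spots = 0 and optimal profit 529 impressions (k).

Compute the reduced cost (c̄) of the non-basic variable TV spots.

-3

At the optimum: budget uses 63 of 63 (binding); production uses 233 of 233 (binding).
From A_Bᵀ y = c: 1·y_budget + 1·y_production = 3; 1·y_budget + 6·y_production = 13.
→ y_budget = 1 and y_production = 2.
Reduced cost of TV spots: c₃ − yᵀa₃ = 6 − (1·1 + 2·4) = 6 − 9 = -3.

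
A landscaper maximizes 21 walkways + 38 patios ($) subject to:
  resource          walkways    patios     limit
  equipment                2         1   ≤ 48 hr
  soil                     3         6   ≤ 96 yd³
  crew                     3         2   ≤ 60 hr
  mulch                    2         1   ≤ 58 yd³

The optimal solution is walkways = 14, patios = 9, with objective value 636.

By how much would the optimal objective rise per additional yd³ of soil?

Check each constraint at x*: equipment 37/48 (slack 11); soil 96/96 (tight); crew 60/60 (tight); mulch 37/58 (slack 21).
Since equipment, mulch are not tight, their duals are 0.
Dual feasibility on the basic columns requires 3·y_soil + 3·y_crew = 21, 6·y_soil + 2·y_crew = 38.
→ y_soil = 6 and y_crew = 1.
Shadow price of soil = 6.

6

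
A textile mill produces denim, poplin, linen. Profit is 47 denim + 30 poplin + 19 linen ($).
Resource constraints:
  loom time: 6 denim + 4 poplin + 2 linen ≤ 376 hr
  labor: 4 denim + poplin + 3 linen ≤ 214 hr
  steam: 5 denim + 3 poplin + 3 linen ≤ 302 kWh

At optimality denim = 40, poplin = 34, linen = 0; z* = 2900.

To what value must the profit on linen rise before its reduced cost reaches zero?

21

Check each constraint at x*: loom time 376/376 (tight); labor 194/214 (slack 20); steam 302/302 (tight).
Slack constraints have shadow price 0 (complementary slackness).
Dual feasibility on the basic columns requires 6·y_loom time + 5·y_steam = 47, 4·y_loom time + 3·y_steam = 30.
Solving: y_loom time = 4.5, y_steam = 4.
linen enters the basis when its profit ≥ yᵀa₃ = 4.5·2 + 4·3 = 21.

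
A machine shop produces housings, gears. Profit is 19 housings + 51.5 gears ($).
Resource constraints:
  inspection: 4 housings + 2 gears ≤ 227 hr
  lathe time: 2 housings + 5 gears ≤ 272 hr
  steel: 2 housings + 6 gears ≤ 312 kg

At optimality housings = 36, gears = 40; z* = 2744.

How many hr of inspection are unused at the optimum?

inspection used = 4·36 + 2·40 = 224; slack = 227 − 224 = 3.

3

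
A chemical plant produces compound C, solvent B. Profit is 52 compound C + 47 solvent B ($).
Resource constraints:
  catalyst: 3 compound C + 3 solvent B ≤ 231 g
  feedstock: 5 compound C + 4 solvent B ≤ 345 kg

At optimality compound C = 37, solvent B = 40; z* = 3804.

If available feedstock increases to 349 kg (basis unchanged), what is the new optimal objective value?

At the optimum: catalyst uses 231 of 231 (binding); feedstock uses 345 of 345 (binding).
Dual feasibility on the basic columns requires 3·y_catalyst + 5·y_feedstock = 52, 3·y_catalyst + 4·y_feedstock = 47.
This yields shadow prices y_catalyst = 9, y_feedstock = 5.
Δz = y_feedstock·Δb = 5 × (4) = 20, so new z* = 3804 + 20 = 3824.

3824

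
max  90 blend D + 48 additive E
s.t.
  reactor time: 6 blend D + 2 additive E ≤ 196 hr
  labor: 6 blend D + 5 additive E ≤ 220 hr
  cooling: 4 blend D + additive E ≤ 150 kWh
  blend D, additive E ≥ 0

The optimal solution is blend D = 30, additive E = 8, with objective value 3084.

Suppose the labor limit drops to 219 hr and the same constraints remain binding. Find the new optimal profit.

3078

Check each constraint at x*: reactor time 196/196 (tight); labor 220/220 (tight); cooling 128/150 (slack 22).
By complementary slackness, y = 0 for the non-binding constraint.
From A_Bᵀ y = c: 6·y_reactor time + 6·y_labor = 90; 2·y_reactor time + 5·y_labor = 48.
Solving: y_reactor time = 9, y_labor = 6.
Δz = y_labor·Δb = 6 × (-1) = -6, so new z* = 3084 − 6 = 3078.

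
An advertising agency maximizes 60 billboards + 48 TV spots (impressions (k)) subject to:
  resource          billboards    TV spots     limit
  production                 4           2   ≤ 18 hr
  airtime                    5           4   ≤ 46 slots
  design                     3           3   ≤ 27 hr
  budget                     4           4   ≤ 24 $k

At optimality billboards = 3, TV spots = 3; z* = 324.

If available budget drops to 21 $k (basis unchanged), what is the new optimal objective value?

Binding: production and budget. Non-binding: airtime (19 unused), design (9 unused).
Slack constraints have shadow price 0 (complementary slackness).
From A_Bᵀ y = c: 4·y_production + 4·y_budget = 60; 2·y_production + 4·y_budget = 48.
Solving: y_production = 6, y_budget = 9.
Δz = y_budget·Δb = 9 × (-3) = -27, so new z* = 324 − 27 = 297.

297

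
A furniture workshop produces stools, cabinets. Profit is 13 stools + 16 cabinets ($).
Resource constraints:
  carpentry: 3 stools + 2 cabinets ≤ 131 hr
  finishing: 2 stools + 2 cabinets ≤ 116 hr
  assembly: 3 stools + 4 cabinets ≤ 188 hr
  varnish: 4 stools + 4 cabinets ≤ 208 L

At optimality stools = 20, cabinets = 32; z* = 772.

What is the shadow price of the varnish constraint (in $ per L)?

Binding: assembly and varnish. Non-binding: carpentry (7 unused), finishing (12 unused).
Slack constraints have shadow price 0 (complementary slackness).
Dual feasibility on the basic columns requires 3·y_assembly + 4·y_varnish = 13, 4·y_assembly + 4·y_varnish = 16.
This yields shadow prices y_assembly = 3, y_varnish = 1.
Shadow price of varnish = 1.

1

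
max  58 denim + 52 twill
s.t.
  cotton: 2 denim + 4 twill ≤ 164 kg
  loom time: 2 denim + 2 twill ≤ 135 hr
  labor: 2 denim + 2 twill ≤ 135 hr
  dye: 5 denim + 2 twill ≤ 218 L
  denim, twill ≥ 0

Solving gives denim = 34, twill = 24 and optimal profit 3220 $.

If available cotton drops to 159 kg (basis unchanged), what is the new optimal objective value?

3175

Binding: cotton and dye. Non-binding: loom time (19 unused), labor (19 unused).
By complementary slackness, y = 0 for the non-binding constraints.
The binding rows give the dual system: 2·y_cotton + 5·y_dye = 58 and 4·y_cotton + 2·y_dye = 52.
Solving: y_cotton = 9, y_dye = 8.
Δz = y_cotton·Δb = 9 × (-5) = -45, so new z* = 3220 − 45 = 3175.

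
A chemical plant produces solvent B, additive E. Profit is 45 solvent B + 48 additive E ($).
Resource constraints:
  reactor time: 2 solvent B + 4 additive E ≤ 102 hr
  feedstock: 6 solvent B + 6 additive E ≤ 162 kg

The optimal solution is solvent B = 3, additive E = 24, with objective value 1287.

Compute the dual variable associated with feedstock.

At the optimum: reactor time uses 102 of 102 (binding); feedstock uses 162 of 162 (binding).
Dual feasibility on the basic columns requires 2·y_reactor time + 6·y_feedstock = 45, 4·y_reactor time + 6·y_feedstock = 48.
→ y_reactor time = 1.5 and y_feedstock = 7.
Shadow price of feedstock = 7.

7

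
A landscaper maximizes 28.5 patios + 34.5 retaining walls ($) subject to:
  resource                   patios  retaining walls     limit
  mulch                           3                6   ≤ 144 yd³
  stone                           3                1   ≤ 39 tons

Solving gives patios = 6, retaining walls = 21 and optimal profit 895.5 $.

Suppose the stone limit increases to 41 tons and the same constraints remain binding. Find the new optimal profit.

904.5

Both mulch and stone are binding at x*.
Dual feasibility on the basic columns requires 3·y_mulch + 3·y_stone = 28.5, 6·y_mulch + 1·y_stone = 34.5.
This yields shadow prices y_mulch = 5, y_stone = 4.5.
Δz = y_stone·Δb = 4.5 × (2) = 9, so new z* = 895.5 + 9 = 904.5.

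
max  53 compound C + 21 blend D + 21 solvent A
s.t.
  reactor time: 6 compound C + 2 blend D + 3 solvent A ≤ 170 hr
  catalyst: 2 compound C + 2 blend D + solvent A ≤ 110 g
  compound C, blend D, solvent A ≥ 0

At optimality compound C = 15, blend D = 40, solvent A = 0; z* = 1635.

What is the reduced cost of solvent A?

-5.5

Check each constraint at x*: reactor time 170/170 (tight); catalyst 110/110 (tight).
Dual feasibility on the basic columns requires 6·y_reactor time + 2·y_catalyst = 53, 2·y_reactor time + 2·y_catalyst = 21.
Solving: y_reactor time = 8, y_catalyst = 2.5.
Reduced cost of solvent A: c₃ − yᵀa₃ = 21 − (8·3 + 2.5·1) = 21 − 26.5 = -5.5.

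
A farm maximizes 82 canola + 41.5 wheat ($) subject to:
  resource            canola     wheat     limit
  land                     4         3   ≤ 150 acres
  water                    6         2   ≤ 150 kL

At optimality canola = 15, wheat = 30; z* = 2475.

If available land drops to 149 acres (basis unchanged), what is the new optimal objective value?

Check each constraint at x*: land 150/150 (tight); water 150/150 (tight).
Dual feasibility on the basic columns requires 4·y_land + 6·y_water = 82, 3·y_land + 2·y_water = 41.5.
→ y_land = 8.5 and y_water = 8.
Δz = y_land·Δb = 8.5 × (-1) = -8.5, so new z* = 2475 − 8.5 = 2466.5.

2466.5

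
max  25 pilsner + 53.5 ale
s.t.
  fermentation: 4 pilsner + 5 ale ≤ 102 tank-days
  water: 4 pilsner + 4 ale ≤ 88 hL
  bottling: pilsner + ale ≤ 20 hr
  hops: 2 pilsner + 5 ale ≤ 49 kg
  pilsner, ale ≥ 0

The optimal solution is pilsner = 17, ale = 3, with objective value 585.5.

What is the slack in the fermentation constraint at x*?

19

fermentation used = 4·17 + 5·3 = 83; slack = 102 − 83 = 19.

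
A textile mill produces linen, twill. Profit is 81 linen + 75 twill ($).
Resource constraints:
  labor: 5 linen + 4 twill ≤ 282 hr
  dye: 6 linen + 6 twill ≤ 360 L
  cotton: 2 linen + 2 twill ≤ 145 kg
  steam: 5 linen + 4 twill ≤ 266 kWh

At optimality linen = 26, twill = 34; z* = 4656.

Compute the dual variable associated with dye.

Check each constraint at x*: labor 266/282 (slack 16); dye 360/360 (tight); cotton 120/145 (slack 25); steam 266/266 (tight).
Slack constraints have shadow price 0 (complementary slackness).
The binding rows give the dual system: 6·y_dye + 5·y_steam = 81 and 6·y_dye + 4·y_steam = 75.
Solving: y_dye = 8.5, y_steam = 6.
Shadow price of dye = 8.5.

8.5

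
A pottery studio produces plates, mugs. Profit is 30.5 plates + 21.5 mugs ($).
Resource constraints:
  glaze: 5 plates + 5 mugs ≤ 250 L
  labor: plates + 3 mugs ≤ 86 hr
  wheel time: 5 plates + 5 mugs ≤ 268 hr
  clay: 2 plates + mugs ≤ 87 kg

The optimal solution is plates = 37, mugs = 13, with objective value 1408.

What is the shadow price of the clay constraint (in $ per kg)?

9

At the optimum: glaze uses 250 of 250 (binding); labor uses 76 of 86 (slack = 10); wheel time uses 250 of 268 (slack = 18); clay uses 87 of 87 (binding).
Slack constraints have shadow price 0 (complementary slackness).
Dual feasibility on the basic columns requires 5·y_glaze + 2·y_clay = 30.5, 5·y_glaze + 1·y_clay = 21.5.
This yields shadow prices y_glaze = 2.5, y_clay = 9.
Shadow price of clay = 9.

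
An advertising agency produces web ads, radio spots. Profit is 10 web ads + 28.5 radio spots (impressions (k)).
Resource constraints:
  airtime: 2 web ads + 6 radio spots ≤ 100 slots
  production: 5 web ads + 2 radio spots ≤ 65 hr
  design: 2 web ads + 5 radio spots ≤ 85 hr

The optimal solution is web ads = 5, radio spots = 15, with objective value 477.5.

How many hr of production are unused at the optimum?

production used = 5·5 + 2·15 = 55; slack = 65 − 55 = 10.

10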